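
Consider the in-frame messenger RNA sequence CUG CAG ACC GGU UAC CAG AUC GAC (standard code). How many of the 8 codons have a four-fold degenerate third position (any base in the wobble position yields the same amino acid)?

Codon 1 CUG (Leu): third position 4-fold.
Codon 2 CAG (Gln): third position 2-fold.
Codon 3 ACC (Thr): third position 4-fold.
Codon 4 GGU (Gly): third position 4-fold.
Codon 5 UAC (Tyr): third position 2-fold.
Codon 6 CAG (Gln): third position 2-fold.
Codon 7 AUC (Ile): third position 3-fold.
Codon 8 GAC (Asp): third position 2-fold.
Four-fold degenerate third positions: 3.

3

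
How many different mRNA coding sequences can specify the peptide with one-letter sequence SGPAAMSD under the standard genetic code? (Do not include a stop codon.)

18432

Ser: 6 codons.
Gly: 4 codons.
Pro: 4 codons.
Ala: 4 codons.
Ala: 4 codons.
Met: 1 codon.
Ser: 6 codons.
Asp: 2 codons.
6 × 4 × 4 × 4 × 4 × 1 × 6 × 2 = 18432.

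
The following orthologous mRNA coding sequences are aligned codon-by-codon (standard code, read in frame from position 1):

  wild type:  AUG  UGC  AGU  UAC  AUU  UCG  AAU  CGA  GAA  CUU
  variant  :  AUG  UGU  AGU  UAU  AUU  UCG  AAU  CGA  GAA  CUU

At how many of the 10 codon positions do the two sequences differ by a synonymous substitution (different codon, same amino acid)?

2

Codon 1: AUG Met / AUG Met — identical.
Codon 2: UGC Cys / UGU Cys — synonymous.
Codon 3: AGU Ser / AGU Ser — identical.
Codon 4: UAC Tyr / UAU Tyr — synonymous.
Codon 5: AUU Ile / AUU Ile — identical.
Codon 6: UCG Ser / UCG Ser — identical.
Codon 7: AAU Asn / AAU Asn — identical.
Codon 8: CGA Arg / CGA Arg — identical.
Codon 9: GAA Glu / GAA Glu — identical.
Codon 10: CUU Leu / CUU Leu — identical.
Synonymous differences: 2.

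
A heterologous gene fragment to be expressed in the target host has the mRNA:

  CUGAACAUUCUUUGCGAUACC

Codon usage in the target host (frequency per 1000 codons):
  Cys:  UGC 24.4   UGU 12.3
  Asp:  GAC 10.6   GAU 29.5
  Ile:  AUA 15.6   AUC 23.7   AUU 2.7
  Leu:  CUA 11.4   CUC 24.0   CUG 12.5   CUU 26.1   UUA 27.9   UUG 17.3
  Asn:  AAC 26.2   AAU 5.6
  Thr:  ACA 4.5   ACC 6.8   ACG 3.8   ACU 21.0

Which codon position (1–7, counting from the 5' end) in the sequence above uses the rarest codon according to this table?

3

Codon 1 CUG (Leu): 12.5 per 1000.
Codon 2 AAC (Asn): 26.2 per 1000.
Codon 3 AUU (Ile): 2.7 per 1000.
Codon 4 CUU (Leu): 26.1 per 1000.
Codon 5 UGC (Cys): 24.4 per 1000.
Codon 6 GAU (Asp): 29.5 per 1000.
Codon 7 ACC (Thr): 6.8 per 1000.
Lowest frequency is 2.7 at codon 3.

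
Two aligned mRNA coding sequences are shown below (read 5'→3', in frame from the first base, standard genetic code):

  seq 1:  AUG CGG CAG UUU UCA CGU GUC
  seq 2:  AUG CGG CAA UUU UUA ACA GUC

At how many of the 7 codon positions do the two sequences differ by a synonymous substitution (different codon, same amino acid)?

1

Codon 1: AUG Met / AUG Met — identical.
Codon 2: CGG Arg / CGG Arg — identical.
Codon 3: CAG Gln / CAA Gln — synonymous.
Codon 4: UUU Phe / UUU Phe — identical.
Codon 5: UCA Ser / UUA Leu — nonsynonymous.
Codon 6: CGU Arg / ACA Thr — nonsynonymous.
Codon 7: GUC Val / GUC Val — identical.
Synonymous differences: 1.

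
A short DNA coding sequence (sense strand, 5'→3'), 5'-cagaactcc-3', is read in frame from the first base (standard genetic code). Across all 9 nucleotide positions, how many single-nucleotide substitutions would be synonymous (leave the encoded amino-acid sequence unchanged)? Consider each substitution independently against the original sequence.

5

Codon 1 (CAG, Gln): 1 synonymous substitution.
Codon 2 (AAC, Asn): 1 synonymous substitution.
Codon 3 (TCC, Ser): 3 synonymous substitutions.
Total: 1 + 1 + 3 = 5.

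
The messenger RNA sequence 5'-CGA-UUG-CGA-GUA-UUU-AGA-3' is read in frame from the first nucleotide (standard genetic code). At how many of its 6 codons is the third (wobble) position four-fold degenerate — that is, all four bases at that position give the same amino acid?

3

Codon 1 CGA (Arg): third position 4-fold.
Codon 2 UUG (Leu): third position 2-fold.
Codon 3 CGA (Arg): third position 4-fold.
Codon 4 GUA (Val): third position 4-fold.
Codon 5 UUU (Phe): third position 2-fold.
Codon 6 AGA (Arg): third position 2-fold.
Four-fold degenerate third positions: 3.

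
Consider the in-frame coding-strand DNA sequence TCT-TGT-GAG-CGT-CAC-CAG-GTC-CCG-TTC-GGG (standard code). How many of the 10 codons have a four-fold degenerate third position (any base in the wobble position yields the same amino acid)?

Codon 1 TCT (Ser): third position 4-fold.
Codon 2 TGT (Cys): third position 2-fold.
Codon 3 GAG (Glu): third position 2-fold.
Codon 4 CGT (Arg): third position 4-fold.
Codon 5 CAC (His): third position 2-fold.
Codon 6 CAG (Gln): third position 2-fold.
Codon 7 GTC (Val): third position 4-fold.
Codon 8 CCG (Pro): third position 4-fold.
Codon 9 TTC (Phe): third position 2-fold.
Codon 10 GGG (Gly): third position 4-fold.
Four-fold degenerate third positions: 5.

5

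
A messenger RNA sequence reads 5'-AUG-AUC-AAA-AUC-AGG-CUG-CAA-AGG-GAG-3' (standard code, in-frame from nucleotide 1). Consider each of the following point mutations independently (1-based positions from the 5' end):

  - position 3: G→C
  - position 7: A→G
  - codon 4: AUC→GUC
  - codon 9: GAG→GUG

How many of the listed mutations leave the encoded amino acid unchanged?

0

Codon 1: AUG (Met) → AUC (Ile) — missense.
Codon 3: AAA (Lys) → GAA (Glu) — missense.
Codon 4: AUC (Ile) → GUC (Val) — missense.
Codon 9: GAG (Glu) → GUG (Val) — missense.
Synonymous: 0 of 4.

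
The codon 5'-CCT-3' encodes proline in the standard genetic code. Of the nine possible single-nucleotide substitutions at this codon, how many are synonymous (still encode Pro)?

Position 1: none → 0 synonymous.
Position 2: none → 0 synonymous.
Position 3: CCC, CCA, CCG → 3 synonymous.
Total: 0 + 0 + 3 = 3.

3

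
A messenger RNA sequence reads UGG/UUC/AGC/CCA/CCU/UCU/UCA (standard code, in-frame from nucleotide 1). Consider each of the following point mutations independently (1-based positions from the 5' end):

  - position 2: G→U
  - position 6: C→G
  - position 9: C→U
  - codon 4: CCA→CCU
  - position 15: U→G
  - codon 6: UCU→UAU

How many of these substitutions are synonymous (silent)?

3

Codon 1: UGG (Trp) → UUG (Leu) — missense.
Codon 2: UUC (Phe) → UUG (Leu) — missense.
Codon 3: AGC (Ser) → AGU (Ser) — synonymous.
Codon 4: CCA (Pro) → CCU (Pro) — synonymous.
Codon 5: CCU (Pro) → CCG (Pro) — synonymous.
Codon 6: UCU (Ser) → UAU (Tyr) — missense.
Synonymous: 3 of 6.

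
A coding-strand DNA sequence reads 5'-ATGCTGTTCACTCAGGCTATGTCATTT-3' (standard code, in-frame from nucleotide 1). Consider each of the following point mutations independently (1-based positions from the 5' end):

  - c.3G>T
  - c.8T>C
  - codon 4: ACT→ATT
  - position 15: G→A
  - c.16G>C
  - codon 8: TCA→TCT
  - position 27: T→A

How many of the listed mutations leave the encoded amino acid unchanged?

Codon 1: ATG (Met) → ATT (Ile) — missense.
Codon 3: TTC (Phe) → TCC (Ser) — missense.
Codon 4: ACT (Thr) → ATT (Ile) — missense.
Codon 5: CAG (Gln) → CAA (Gln) — synonymous.
Codon 6: GCT (Ala) → CCT (Pro) — missense.
Codon 8: TCA (Ser) → TCT (Ser) — synonymous.
Codon 9: TTT (Phe) → TTA (Leu) — missense.
Synonymous: 2 of 7.

2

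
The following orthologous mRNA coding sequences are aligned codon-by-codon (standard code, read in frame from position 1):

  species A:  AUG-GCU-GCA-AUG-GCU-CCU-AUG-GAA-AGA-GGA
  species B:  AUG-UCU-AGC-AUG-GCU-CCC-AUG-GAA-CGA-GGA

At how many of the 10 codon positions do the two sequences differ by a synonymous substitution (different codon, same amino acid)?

Codon 1: AUG Met / AUG Met — identical.
Codon 2: GCU Ala / UCU Ser — nonsynonymous.
Codon 3: GCA Ala / AGC Ser — nonsynonymous.
Codon 4: AUG Met / AUG Met — identical.
Codon 5: GCU Ala / GCU Ala — identical.
Codon 6: CCU Pro / CCC Pro — synonymous.
Codon 7: AUG Met / AUG Met — identical.
Codon 8: GAA Glu / GAA Glu — identical.
Codon 9: AGA Arg / CGA Arg — synonymous.
Codon 10: GGA Gly / GGA Gly — identical.
Synonymous differences: 2.

2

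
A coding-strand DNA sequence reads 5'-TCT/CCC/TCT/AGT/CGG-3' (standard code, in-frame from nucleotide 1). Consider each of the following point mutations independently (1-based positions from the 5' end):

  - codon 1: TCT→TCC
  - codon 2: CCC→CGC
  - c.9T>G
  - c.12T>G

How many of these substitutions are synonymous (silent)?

Codon 1: TCT (Ser) → TCC (Ser) — synonymous.
Codon 2: CCC (Pro) → CGC (Arg) — missense.
Codon 3: TCT (Ser) → TCG (Ser) — synonymous.
Codon 4: AGT (Ser) → AGG (Arg) — missense.
Synonymous: 2 of 4.

2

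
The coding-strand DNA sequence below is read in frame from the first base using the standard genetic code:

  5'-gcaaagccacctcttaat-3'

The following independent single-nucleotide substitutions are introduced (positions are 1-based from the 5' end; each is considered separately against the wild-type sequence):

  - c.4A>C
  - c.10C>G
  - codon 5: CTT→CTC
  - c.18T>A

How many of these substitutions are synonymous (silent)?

Codon 2: AAG (Lys) → CAG (Gln) — missense.
Codon 4: CCT (Pro) → GCT (Ala) — missense.
Codon 5: CTT (Leu) → CTC (Leu) — synonymous.
Codon 6: AAT (Asn) → AAA (Lys) — missense.
Synonymous: 1 of 4.

1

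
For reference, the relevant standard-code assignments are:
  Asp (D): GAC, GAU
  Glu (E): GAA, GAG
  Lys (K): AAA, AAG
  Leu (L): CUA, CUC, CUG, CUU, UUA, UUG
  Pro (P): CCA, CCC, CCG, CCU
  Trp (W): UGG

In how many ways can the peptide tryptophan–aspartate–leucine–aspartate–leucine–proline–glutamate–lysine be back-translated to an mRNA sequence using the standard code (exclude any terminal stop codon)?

Trp: 1 codon.
Asp: 2 codons.
Leu: 6 codons.
Asp: 2 codons.
Leu: 6 codons.
Pro: 4 codons.
Glu: 2 codons.
Lys: 2 codons.
1 × 2 × 6 × 2 × 6 × 4 × 2 × 2 = 2304.

2304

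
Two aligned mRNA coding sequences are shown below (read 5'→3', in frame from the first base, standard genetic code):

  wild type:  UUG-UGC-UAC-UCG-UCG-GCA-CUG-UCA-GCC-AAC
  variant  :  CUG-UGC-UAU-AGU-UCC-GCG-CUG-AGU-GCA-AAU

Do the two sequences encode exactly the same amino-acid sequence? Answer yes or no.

yes

Codon 1: UUG Leu / CUG Leu — synonymous.
Codon 2: UGC Cys / UGC Cys — identical.
Codon 3: UAC Tyr / UAU Tyr — synonymous.
Codon 4: UCG Ser / AGU Ser — synonymous.
Codon 5: UCG Ser / UCC Ser — synonymous.
Codon 6: GCA Ala / GCG Ala — synonymous.
Codon 7: CUG Leu / CUG Leu — identical.
Codon 8: UCA Ser / AGU Ser — synonymous.
Codon 9: GCC Ala / GCA Ala — synonymous.
Codon 10: AAC Asn / AAU Asn — synonymous.
Nonsynonymous differences: 0 → same protein.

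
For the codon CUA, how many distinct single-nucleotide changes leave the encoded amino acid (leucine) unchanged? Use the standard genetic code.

Position 1: UUA → 1 synonymous.
Position 2: none → 0 synonymous.
Position 3: CUU, CUC, CUG → 3 synonymous.
Total: 1 + 0 + 3 = 4.

4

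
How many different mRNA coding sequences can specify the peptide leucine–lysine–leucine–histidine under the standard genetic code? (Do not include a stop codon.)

Leu: 6 codons.
Lys: 2 codons.
Leu: 6 codons.
His: 2 codons.
6 × 2 × 6 × 2 = 144.

144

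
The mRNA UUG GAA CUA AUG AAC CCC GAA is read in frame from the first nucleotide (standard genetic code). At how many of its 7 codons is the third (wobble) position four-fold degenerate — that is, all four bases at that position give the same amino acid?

Codon 1 UUG (Leu): third position 2-fold.
Codon 2 GAA (Glu): third position 2-fold.
Codon 3 CUA (Leu): third position 4-fold.
Codon 4 AUG (Met): third position 1-fold.
Codon 5 AAC (Asn): third position 2-fold.
Codon 6 CCC (Pro): third position 4-fold.
Codon 7 GAA (Glu): third position 2-fold.
Four-fold degenerate third positions: 2.

2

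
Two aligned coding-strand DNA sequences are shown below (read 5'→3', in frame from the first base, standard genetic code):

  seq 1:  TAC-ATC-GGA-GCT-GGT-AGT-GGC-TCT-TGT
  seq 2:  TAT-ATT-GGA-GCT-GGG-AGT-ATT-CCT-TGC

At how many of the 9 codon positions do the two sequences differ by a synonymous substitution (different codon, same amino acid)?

Codon 1: TAC Tyr / TAT Tyr — synonymous.
Codon 2: ATC Ile / ATT Ile — synonymous.
Codon 3: GGA Gly / GGA Gly — identical.
Codon 4: GCT Ala / GCT Ala — identical.
Codon 5: GGT Gly / GGG Gly — synonymous.
Codon 6: AGT Ser / AGT Ser — identical.
Codon 7: GGC Gly / ATT Ile — nonsynonymous.
Codon 8: TCT Ser / CCT Pro — nonsynonymous.
Codon 9: TGT Cys / TGC Cys — synonymous.
Synonymous differences: 4.

4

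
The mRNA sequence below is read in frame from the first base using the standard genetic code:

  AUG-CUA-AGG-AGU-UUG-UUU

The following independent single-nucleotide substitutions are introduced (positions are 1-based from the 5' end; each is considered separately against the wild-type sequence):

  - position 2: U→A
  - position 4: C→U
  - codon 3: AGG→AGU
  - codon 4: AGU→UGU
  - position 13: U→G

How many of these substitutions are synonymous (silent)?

1

Codon 1: AUG (Met) → AAG (Lys) — missense.
Codon 2: CUA (Leu) → UUA (Leu) — synonymous.
Codon 3: AGG (Arg) → AGU (Ser) — missense.
Codon 4: AGU (Ser) → UGU (Cys) — missense.
Codon 5: UUG (Leu) → GUG (Val) — missense.
Synonymous: 1 of 5.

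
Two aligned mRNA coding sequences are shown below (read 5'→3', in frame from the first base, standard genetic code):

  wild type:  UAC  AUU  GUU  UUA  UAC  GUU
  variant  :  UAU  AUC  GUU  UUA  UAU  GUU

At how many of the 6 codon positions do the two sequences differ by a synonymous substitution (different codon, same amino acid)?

Codon 1: UAC Tyr / UAU Tyr — synonymous.
Codon 2: AUU Ile / AUC Ile — synonymous.
Codon 3: GUU Val / GUU Val — identical.
Codon 4: UUA Leu / UUA Leu — identical.
Codon 5: UAC Tyr / UAU Tyr — synonymous.
Codon 6: GUU Val / GUU Val — identical.
Synonymous differences: 3.

3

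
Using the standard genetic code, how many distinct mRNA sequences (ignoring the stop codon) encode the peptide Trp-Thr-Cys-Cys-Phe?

Trp: 1 codon.
Thr: 4 codons.
Cys: 2 codons.
Cys: 2 codons.
Phe: 2 codons.
1 × 4 × 2 × 2 × 2 = 32.

32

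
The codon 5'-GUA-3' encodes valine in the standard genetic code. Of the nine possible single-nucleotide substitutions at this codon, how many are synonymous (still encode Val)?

Position 1: none → 0 synonymous.
Position 2: none → 0 synonymous.
Position 3: GUU, GUC, GUG → 3 synonymous.
Total: 0 + 0 + 3 = 3.

3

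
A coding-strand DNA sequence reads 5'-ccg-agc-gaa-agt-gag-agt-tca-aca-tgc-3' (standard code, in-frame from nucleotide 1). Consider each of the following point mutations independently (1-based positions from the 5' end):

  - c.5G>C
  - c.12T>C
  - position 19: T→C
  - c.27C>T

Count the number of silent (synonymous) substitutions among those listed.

Codon 2: AGC (Ser) → ACC (Thr) — missense.
Codon 4: AGT (Ser) → AGC (Ser) — synonymous.
Codon 7: TCA (Ser) → CCA (Pro) — missense.
Codon 9: TGC (Cys) → TGT (Cys) — synonymous.
Synonymous: 2 of 4.

2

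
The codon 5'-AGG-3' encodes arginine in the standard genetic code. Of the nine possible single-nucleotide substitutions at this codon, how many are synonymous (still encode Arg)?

2

Position 1: CGG → 1 synonymous.
Position 2: none → 0 synonymous.
Position 3: AGA → 1 synonymous.
Total: 1 + 0 + 1 = 2.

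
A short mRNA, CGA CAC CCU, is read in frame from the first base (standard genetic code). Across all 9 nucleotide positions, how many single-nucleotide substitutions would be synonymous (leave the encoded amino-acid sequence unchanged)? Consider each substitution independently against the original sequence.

Codon 1 (CGA, Arg): 4 synonymous substitutions.
Codon 2 (CAC, His): 1 synonymous substitution.
Codon 3 (CCU, Pro): 3 synonymous substitutions.
Total: 4 + 1 + 3 = 8.

8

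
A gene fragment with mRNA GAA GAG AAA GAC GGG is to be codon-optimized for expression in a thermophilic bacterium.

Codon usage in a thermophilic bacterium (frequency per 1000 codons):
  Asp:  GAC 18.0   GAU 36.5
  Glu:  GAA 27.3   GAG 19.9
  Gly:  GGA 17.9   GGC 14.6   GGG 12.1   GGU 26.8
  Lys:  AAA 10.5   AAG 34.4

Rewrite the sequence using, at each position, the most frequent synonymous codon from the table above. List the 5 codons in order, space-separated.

Codon 1 (Glu): best is GAA at 27.3.
Codon 2 (Glu): best is GAA at 27.3.
Codon 3 (Lys): best is AAG at 34.4.
Codon 4 (Asp): best is GAU at 36.5.
Codon 5 (Gly): best is GGU at 26.8.

GAA GAA AAG GAU GGU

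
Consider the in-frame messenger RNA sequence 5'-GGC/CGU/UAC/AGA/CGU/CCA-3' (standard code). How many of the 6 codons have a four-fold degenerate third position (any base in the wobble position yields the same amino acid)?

4

Codon 1 GGC (Gly): third position 4-fold.
Codon 2 CGU (Arg): third position 4-fold.
Codon 3 UAC (Tyr): third position 2-fold.
Codon 4 AGA (Arg): third position 2-fold.
Codon 5 CGU (Arg): third position 4-fold.
Codon 6 CCA (Pro): third position 4-fold.
Four-fold degenerate third positions: 4.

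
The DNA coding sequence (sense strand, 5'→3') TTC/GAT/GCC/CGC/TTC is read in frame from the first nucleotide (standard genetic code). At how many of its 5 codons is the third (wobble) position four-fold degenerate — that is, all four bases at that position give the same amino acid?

Codon 1 TTC (Phe): third position 2-fold.
Codon 2 GAT (Asp): third position 2-fold.
Codon 3 GCC (Ala): third position 4-fold.
Codon 4 CGC (Arg): third position 4-fold.
Codon 5 TTC (Phe): third position 2-fold.
Four-fold degenerate third positions: 2.

2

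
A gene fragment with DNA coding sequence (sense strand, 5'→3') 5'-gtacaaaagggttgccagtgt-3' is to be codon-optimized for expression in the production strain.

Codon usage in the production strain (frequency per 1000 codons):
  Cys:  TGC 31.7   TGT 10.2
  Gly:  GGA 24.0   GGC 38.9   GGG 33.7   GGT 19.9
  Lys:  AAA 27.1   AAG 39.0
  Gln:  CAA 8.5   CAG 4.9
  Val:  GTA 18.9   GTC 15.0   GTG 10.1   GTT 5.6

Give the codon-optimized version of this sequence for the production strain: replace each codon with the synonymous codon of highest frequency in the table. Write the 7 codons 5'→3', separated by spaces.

GTA CAA AAG GGC TGC CAA TGC

Codon 1 (Val): best is GTA at 18.9.
Codon 2 (Gln): best is CAA at 8.5.
Codon 3 (Lys): best is AAG at 39.0.
Codon 4 (Gly): best is GGC at 38.9.
Codon 5 (Cys): best is TGC at 31.7.
Codon 6 (Gln): best is CAA at 8.5.
Codon 7 (Cys): best is TGC at 31.7.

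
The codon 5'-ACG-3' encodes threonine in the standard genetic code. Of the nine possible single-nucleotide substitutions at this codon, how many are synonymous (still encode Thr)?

Position 1: none → 0 synonymous.
Position 2: none → 0 synonymous.
Position 3: ACT, ACC, ACA → 3 synonymous.
Total: 0 + 0 + 3 = 3.

3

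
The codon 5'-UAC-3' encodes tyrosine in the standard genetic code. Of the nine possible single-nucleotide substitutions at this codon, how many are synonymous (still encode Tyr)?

1

Position 1: none → 0 synonymous.
Position 2: none → 0 synonymous.
Position 3: UAU → 1 synonymous.
Total: 0 + 0 + 1 = 1.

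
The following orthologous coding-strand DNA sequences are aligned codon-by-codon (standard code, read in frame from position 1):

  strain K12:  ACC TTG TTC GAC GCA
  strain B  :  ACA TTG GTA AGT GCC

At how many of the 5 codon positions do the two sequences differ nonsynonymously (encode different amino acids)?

2

Codon 1: ACC Thr / ACA Thr — synonymous.
Codon 2: TTG Leu / TTG Leu — identical.
Codon 3: TTC Phe / GTA Val — nonsynonymous.
Codon 4: GAC Asp / AGT Ser — nonsynonymous.
Codon 5: GCA Ala / GCC Ala — synonymous.
Nonsynonymous differences: 2.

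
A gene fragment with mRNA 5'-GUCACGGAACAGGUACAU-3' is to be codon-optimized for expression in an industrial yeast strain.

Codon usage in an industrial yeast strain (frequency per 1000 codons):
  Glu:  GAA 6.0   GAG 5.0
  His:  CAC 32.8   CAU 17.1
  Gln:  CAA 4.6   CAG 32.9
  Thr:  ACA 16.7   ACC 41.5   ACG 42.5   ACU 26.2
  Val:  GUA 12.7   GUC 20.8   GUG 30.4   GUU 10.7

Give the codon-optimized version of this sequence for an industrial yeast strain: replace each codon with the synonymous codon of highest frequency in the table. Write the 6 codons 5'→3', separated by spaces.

Codon 1 (Val): best is GUG at 30.4.
Codon 2 (Thr): best is ACG at 42.5.
Codon 3 (Glu): best is GAA at 6.0.
Codon 4 (Gln): best is CAG at 32.9.
Codon 5 (Val): best is GUG at 30.4.
Codon 6 (His): best is CAC at 32.8.

GUG ACG GAA CAG GUG CAC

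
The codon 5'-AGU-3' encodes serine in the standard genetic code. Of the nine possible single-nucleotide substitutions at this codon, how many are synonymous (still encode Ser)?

Position 1: none → 0 synonymous.
Position 2: none → 0 synonymous.
Position 3: AGC → 1 synonymous.
Total: 0 + 0 + 1 = 1.

1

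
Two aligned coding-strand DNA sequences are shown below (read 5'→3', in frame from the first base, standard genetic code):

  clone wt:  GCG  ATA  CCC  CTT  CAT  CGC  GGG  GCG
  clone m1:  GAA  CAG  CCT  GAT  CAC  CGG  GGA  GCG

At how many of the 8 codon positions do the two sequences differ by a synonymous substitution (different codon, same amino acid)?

Codon 1: GCG Ala / GAA Glu — nonsynonymous.
Codon 2: ATA Ile / CAG Gln — nonsynonymous.
Codon 3: CCC Pro / CCT Pro — synonymous.
Codon 4: CTT Leu / GAT Asp — nonsynonymous.
Codon 5: CAT His / CAC His — synonymous.
Codon 6: CGC Arg / CGG Arg — synonymous.
Codon 7: GGG Gly / GGA Gly — synonymous.
Codon 8: GCG Ala / GCG Ala — identical.
Synonymous differences: 4.

4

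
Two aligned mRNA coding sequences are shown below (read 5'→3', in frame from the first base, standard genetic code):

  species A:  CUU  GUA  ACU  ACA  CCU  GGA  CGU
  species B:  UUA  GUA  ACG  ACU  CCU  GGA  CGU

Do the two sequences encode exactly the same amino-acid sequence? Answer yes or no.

yes

Codon 1: CUU Leu / UUA Leu — synonymous.
Codon 2: GUA Val / GUA Val — identical.
Codon 3: ACU Thr / ACG Thr — synonymous.
Codon 4: ACA Thr / ACU Thr — synonymous.
Codon 5: CCU Pro / CCU Pro — identical.
Codon 6: GGA Gly / GGA Gly — identical.
Codon 7: CGU Arg / CGU Arg — identical.
Nonsynonymous differences: 0 → same protein.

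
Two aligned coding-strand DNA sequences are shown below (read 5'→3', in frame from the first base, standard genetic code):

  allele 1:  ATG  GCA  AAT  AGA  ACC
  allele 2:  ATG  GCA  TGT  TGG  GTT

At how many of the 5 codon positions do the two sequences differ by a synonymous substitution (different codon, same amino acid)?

Codon 1: ATG Met / ATG Met — identical.
Codon 2: GCA Ala / GCA Ala — identical.
Codon 3: AAT Asn / TGT Cys — nonsynonymous.
Codon 4: AGA Arg / TGG Trp — nonsynonymous.
Codon 5: ACC Thr / GTT Val — nonsynonymous.
Synonymous differences: 0.

0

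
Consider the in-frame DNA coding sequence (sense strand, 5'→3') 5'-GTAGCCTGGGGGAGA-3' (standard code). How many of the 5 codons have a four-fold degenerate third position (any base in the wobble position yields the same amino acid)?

3

Codon 1 GTA (Val): third position 4-fold.
Codon 2 GCC (Ala): third position 4-fold.
Codon 3 TGG (Trp): third position 1-fold.
Codon 4 GGG (Gly): third position 4-fold.
Codon 5 AGA (Arg): third position 2-fold.
Four-fold degenerate third positions: 3.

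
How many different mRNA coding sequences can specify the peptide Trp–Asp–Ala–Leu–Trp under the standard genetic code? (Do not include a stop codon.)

48

Trp: 1 codon.
Asp: 2 codons.
Ala: 4 codons.
Leu: 6 codons.
Trp: 1 codon.
1 × 2 × 4 × 6 × 1 = 48.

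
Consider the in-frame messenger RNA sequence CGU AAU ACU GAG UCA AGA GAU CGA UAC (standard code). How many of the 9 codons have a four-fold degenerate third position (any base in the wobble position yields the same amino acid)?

4

Codon 1 CGU (Arg): third position 4-fold.
Codon 2 AAU (Asn): third position 2-fold.
Codon 3 ACU (Thr): third position 4-fold.
Codon 4 GAG (Glu): third position 2-fold.
Codon 5 UCA (Ser): third position 4-fold.
Codon 6 AGA (Arg): third position 2-fold.
Codon 7 GAU (Asp): third position 2-fold.
Codon 8 CGA (Arg): third position 4-fold.
Codon 9 UAC (Tyr): third position 2-fold.
Four-fold degenerate third positions: 4.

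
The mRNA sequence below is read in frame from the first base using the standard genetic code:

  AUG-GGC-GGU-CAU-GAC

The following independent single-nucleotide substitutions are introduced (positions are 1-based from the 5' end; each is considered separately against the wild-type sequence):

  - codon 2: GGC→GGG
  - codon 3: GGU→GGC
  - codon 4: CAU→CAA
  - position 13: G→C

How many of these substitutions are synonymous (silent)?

2

Codon 2: GGC (Gly) → GGG (Gly) — synonymous.
Codon 3: GGU (Gly) → GGC (Gly) — synonymous.
Codon 4: CAU (His) → CAA (Gln) — missense.
Codon 5: GAC (Asp) → CAC (His) — missense.
Synonymous: 2 of 4.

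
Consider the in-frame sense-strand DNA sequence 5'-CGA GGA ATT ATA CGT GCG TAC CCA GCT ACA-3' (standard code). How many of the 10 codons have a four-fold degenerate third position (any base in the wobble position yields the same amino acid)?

7

Codon 1 CGA (Arg): third position 4-fold.
Codon 2 GGA (Gly): third position 4-fold.
Codon 3 ATT (Ile): third position 3-fold.
Codon 4 ATA (Ile): third position 3-fold.
Codon 5 CGT (Arg): third position 4-fold.
Codon 6 GCG (Ala): third position 4-fold.
Codon 7 TAC (Tyr): third position 2-fold.
Codon 8 CCA (Pro): third position 4-fold.
Codon 9 GCT (Ala): third position 4-fold.
Codon 10 ACA (Thr): third position 4-fold.
Four-fold degenerate third positions: 7.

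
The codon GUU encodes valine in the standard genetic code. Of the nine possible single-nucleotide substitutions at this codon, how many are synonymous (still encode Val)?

Position 1: none → 0 synonymous.
Position 2: none → 0 synonymous.
Position 3: GUC, GUA, GUG → 3 synonymous.
Total: 0 + 0 + 3 = 3.

3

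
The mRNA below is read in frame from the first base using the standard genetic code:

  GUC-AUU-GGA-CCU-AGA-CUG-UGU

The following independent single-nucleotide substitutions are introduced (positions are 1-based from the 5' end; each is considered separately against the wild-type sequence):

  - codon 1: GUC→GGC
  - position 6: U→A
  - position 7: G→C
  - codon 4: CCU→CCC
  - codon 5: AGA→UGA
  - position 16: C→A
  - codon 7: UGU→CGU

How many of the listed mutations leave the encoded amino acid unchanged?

Codon 1: GUC (Val) → GGC (Gly) — missense.
Codon 2: AUU (Ile) → AUA (Ile) — synonymous.
Codon 3: GGA (Gly) → CGA (Arg) — missense.
Codon 4: CCU (Pro) → CCC (Pro) — synonymous.
Codon 5: AGA (Arg) → UGA (Stop) — nonsense.
Codon 6: CUG (Leu) → AUG (Met) — missense.
Codon 7: UGU (Cys) → CGU (Arg) — missense.
Synonymous: 2 of 7.

2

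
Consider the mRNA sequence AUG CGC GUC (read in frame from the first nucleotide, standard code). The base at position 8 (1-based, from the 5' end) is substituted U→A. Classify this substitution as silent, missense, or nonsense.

missense

Position 8 falls in codon 3: GUC → Val.
After the substitution the codon is GAC → Asp.
Val ≠ Asp, so this is a missense mutation.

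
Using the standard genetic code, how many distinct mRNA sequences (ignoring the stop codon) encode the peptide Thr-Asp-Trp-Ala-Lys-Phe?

128

Thr: 4 codons.
Asp: 2 codons.
Trp: 1 codon.
Ala: 4 codons.
Lys: 2 codons.
Phe: 2 codons.
4 × 2 × 1 × 4 × 2 × 2 = 128.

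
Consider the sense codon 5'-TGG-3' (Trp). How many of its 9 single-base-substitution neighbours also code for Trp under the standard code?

Position 1: none → 0 synonymous.
Position 2: none → 0 synonymous.
Position 3: none → 0 synonymous.
Total: 0 + 0 + 0 = 0.

0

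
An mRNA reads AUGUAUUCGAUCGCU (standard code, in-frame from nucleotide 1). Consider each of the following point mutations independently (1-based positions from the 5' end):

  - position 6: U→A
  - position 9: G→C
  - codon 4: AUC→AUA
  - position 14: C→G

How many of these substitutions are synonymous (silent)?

2

Codon 2: UAU (Tyr) → UAA (Stop) — nonsense.
Codon 3: UCG (Ser) → UCC (Ser) — synonymous.
Codon 4: AUC (Ile) → AUA (Ile) — synonymous.
Codon 5: GCU (Ala) → GGU (Gly) — missense.
Synonymous: 2 of 4.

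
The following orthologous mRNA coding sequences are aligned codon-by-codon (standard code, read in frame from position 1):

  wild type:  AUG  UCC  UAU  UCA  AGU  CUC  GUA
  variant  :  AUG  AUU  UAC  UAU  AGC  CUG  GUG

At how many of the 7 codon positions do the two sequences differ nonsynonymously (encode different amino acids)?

2

Codon 1: AUG Met / AUG Met — identical.
Codon 2: UCC Ser / AUU Ile — nonsynonymous.
Codon 3: UAU Tyr / UAC Tyr — synonymous.
Codon 4: UCA Ser / UAU Tyr — nonsynonymous.
Codon 5: AGU Ser / AGC Ser — synonymous.
Codon 6: CUC Leu / CUG Leu — synonymous.
Codon 7: GUA Val / GUG Val — synonymous.
Nonsynonymous differences: 2.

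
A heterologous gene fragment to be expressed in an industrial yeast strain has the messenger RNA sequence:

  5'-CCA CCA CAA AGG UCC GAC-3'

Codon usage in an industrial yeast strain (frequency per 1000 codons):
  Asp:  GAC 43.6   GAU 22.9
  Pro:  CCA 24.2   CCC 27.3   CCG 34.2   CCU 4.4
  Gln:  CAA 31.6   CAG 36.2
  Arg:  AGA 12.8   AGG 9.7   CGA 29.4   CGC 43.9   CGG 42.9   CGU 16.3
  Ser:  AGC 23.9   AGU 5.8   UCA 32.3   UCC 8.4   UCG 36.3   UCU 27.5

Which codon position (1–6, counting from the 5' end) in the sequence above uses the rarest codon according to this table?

5

Codon 1 CCA (Pro): 24.2 per 1000.
Codon 2 CCA (Pro): 24.2 per 1000.
Codon 3 CAA (Gln): 31.6 per 1000.
Codon 4 AGG (Arg): 9.7 per 1000.
Codon 5 UCC (Ser): 8.4 per 1000.
Codon 6 GAC (Asp): 43.6 per 1000.
Lowest frequency is 8.4 at codon 5.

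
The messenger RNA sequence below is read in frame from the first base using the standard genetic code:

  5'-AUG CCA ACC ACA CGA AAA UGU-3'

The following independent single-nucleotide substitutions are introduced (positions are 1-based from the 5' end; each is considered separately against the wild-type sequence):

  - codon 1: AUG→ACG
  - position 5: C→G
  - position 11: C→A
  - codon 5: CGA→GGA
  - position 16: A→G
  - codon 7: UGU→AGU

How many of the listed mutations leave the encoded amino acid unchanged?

Codon 1: AUG (Met) → ACG (Thr) — missense.
Codon 2: CCA (Pro) → CGA (Arg) — missense.
Codon 4: ACA (Thr) → AAA (Lys) — missense.
Codon 5: CGA (Arg) → GGA (Gly) — missense.
Codon 6: AAA (Lys) → GAA (Glu) — missense.
Codon 7: UGU (Cys) → AGU (Ser) — missense.
Synonymous: 0 of 6.

0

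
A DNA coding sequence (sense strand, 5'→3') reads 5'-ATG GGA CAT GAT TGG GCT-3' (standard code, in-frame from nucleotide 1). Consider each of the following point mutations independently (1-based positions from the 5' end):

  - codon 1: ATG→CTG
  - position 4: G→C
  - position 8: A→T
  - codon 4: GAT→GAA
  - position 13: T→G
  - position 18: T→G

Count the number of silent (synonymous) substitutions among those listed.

1

Codon 1: ATG (Met) → CTG (Leu) — missense.
Codon 2: GGA (Gly) → CGA (Arg) — missense.
Codon 3: CAT (His) → CTT (Leu) — missense.
Codon 4: GAT (Asp) → GAA (Glu) — missense.
Codon 5: TGG (Trp) → GGG (Gly) — missense.
Codon 6: GCT (Ala) → GCG (Ala) — synonymous.
Synonymous: 1 of 6.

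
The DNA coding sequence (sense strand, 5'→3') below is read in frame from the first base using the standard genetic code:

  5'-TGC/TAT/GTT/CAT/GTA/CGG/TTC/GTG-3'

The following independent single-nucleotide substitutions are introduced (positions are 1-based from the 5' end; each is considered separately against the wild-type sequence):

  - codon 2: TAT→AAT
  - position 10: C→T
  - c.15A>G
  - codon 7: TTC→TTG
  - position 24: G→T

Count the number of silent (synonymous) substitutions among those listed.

2

Codon 2: TAT (Tyr) → AAT (Asn) — missense.
Codon 4: CAT (His) → TAT (Tyr) — missense.
Codon 5: GTA (Val) → GTG (Val) — synonymous.
Codon 7: TTC (Phe) → TTG (Leu) — missense.
Codon 8: GTG (Val) → GTT (Val) — synonymous.
Synonymous: 2 of 5.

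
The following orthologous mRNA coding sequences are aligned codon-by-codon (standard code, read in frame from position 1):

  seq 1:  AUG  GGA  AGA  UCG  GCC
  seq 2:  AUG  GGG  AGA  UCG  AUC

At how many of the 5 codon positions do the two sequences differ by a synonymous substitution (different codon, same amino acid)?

Codon 1: AUG Met / AUG Met — identical.
Codon 2: GGA Gly / GGG Gly — synonymous.
Codon 3: AGA Arg / AGA Arg — identical.
Codon 4: UCG Ser / UCG Ser — identical.
Codon 5: GCC Ala / AUC Ile — nonsynonymous.
Synonymous differences: 1.

1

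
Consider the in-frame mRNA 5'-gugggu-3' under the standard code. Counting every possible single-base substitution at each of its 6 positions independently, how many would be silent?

Codon 1 (GUG, Val): 3 synonymous substitutions.
Codon 2 (GGU, Gly): 3 synonymous substitutions.
Total: 3 + 3 = 6.

6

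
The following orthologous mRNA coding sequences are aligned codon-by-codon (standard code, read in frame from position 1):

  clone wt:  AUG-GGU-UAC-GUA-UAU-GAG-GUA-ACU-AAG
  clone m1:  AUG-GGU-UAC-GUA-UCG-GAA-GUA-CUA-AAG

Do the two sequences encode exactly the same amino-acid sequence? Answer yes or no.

no

Codon 1: AUG Met / AUG Met — identical.
Codon 2: GGU Gly / GGU Gly — identical.
Codon 3: UAC Tyr / UAC Tyr — identical.
Codon 4: GUA Val / GUA Val — identical.
Codon 5: UAU Tyr / UCG Ser — nonsynonymous.
Codon 6: GAG Glu / GAA Glu — synonymous.
Codon 7: GUA Val / GUA Val — identical.
Codon 8: ACU Thr / CUA Leu — nonsynonymous.
Codon 9: AAG Lys / AAG Lys — identical.
Nonsynonymous differences: 2 → different protein.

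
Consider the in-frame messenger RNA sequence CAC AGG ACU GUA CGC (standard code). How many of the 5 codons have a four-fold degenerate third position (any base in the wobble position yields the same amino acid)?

Codon 1 CAC (His): third position 2-fold.
Codon 2 AGG (Arg): third position 2-fold.
Codon 3 ACU (Thr): third position 4-fold.
Codon 4 GUA (Val): third position 4-fold.
Codon 5 CGC (Arg): third position 4-fold.
Four-fold degenerate third positions: 3.

3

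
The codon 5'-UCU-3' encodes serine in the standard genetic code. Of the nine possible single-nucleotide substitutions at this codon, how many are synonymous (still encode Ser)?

3

Position 1: none → 0 synonymous.
Position 2: none → 0 synonymous.
Position 3: UCC, UCA, UCG → 3 synonymous.
Total: 0 + 0 + 3 = 3.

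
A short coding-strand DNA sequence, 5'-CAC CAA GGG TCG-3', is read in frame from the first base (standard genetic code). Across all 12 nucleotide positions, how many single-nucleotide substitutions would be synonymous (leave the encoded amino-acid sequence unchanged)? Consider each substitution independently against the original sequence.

Codon 1 (CAC, His): 1 synonymous substitution.
Codon 2 (CAA, Gln): 1 synonymous substitution.
Codon 3 (GGG, Gly): 3 synonymous substitutions.
Codon 4 (TCG, Ser): 3 synonymous substitutions.
Total: 1 + 1 + 3 + 3 = 8.

8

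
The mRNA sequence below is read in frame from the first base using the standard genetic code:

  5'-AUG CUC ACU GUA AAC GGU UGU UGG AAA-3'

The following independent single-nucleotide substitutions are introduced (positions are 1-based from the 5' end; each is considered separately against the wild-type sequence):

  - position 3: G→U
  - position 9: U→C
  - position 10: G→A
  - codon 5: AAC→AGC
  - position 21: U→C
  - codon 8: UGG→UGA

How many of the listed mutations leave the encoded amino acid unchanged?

Codon 1: AUG (Met) → AUU (Ile) — missense.
Codon 3: ACU (Thr) → ACC (Thr) — synonymous.
Codon 4: GUA (Val) → AUA (Ile) — missense.
Codon 5: AAC (Asn) → AGC (Ser) — missense.
Codon 7: UGU (Cys) → UGC (Cys) — synonymous.
Codon 8: UGG (Trp) → UGA (Stop) — nonsense.
Synonymous: 2 of 6.

2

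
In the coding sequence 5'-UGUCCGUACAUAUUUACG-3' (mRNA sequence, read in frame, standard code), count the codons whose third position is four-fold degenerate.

Codon 1 UGU (Cys): third position 2-fold.
Codon 2 CCG (Pro): third position 4-fold.
Codon 3 UAC (Tyr): third position 2-fold.
Codon 4 AUA (Ile): third position 3-fold.
Codon 5 UUU (Phe): third position 2-fold.
Codon 6 ACG (Thr): third position 4-fold.
Four-fold degenerate third positions: 2.

2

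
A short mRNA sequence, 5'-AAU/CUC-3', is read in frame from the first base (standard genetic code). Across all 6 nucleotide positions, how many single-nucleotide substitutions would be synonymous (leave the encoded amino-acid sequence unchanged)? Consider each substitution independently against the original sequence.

Codon 1 (AAU, Asn): 1 synonymous substitution.
Codon 2 (CUC, Leu): 3 synonymous substitutions.
Total: 1 + 3 = 4.

4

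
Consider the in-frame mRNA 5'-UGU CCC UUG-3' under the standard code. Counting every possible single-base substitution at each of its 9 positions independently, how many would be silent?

6

Codon 1 (UGU, Cys): 1 synonymous substitution.
Codon 2 (CCC, Pro): 3 synonymous substitutions.
Codon 3 (UUG, Leu): 2 synonymous substitutions.
Total: 1 + 3 + 2 = 6.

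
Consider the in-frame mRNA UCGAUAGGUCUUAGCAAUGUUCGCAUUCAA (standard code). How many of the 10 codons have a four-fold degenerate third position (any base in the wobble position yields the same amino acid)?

5

Codon 1 UCG (Ser): third position 4-fold.
Codon 2 AUA (Ile): third position 3-fold.
Codon 3 GGU (Gly): third position 4-fold.
Codon 4 CUU (Leu): third position 4-fold.
Codon 5 AGC (Ser): third position 2-fold.
Codon 6 AAU (Asn): third position 2-fold.
Codon 7 GUU (Val): third position 4-fold.
Codon 8 CGC (Arg): third position 4-fold.
Codon 9 AUU (Ile): third position 3-fold.
Codon 10 CAA (Gln): third position 2-fold.
Four-fold degenerate third positions: 5.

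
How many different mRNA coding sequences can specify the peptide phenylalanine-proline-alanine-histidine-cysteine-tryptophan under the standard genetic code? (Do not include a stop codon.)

Phe: 2 codons.
Pro: 4 codons.
Ala: 4 codons.
His: 2 codons.
Cys: 2 codons.
Trp: 1 codon.
2 × 4 × 4 × 2 × 2 × 1 = 128.

128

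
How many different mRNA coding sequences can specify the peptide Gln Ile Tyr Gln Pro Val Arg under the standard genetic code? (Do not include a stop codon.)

Gln: 2 codons.
Ile: 3 codons.
Tyr: 2 codons.
Gln: 2 codons.
Pro: 4 codons.
Val: 4 codons.
Arg: 6 codons.
2 × 3 × 2 × 2 × 4 × 4 × 6 = 2304.

2304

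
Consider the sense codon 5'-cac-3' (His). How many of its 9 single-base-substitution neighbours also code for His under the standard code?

Position 1: none → 0 synonymous.
Position 2: none → 0 synonymous.
Position 3: CAU → 1 synonymous.
Total: 0 + 0 + 1 = 1.

1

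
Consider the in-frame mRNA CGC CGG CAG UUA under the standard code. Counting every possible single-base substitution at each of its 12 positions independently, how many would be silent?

10

Codon 1 (CGC, Arg): 3 synonymous substitutions.
Codon 2 (CGG, Arg): 4 synonymous substitutions.
Codon 3 (CAG, Gln): 1 synonymous substitution.
Codon 4 (UUA, Leu): 2 synonymous substitutions.
Total: 3 + 4 + 1 + 2 = 10.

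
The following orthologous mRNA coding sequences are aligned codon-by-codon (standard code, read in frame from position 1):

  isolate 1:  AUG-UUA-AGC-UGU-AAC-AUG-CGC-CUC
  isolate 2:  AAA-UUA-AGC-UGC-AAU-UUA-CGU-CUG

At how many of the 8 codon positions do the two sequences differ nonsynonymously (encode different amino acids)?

2

Codon 1: AUG Met / AAA Lys — nonsynonymous.
Codon 2: UUA Leu / UUA Leu — identical.
Codon 3: AGC Ser / AGC Ser — identical.
Codon 4: UGU Cys / UGC Cys — synonymous.
Codon 5: AAC Asn / AAU Asn — synonymous.
Codon 6: AUG Met / UUA Leu — nonsynonymous.
Codon 7: CGC Arg / CGU Arg — synonymous.
Codon 8: CUC Leu / CUG Leu — synonymous.
Nonsynonymous differences: 2.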